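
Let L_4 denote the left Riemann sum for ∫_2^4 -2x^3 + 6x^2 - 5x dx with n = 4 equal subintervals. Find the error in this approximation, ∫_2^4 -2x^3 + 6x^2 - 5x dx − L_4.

-11.5

Exact integral: ∫_2^4 f(x) dx = -38.
L_4 = -26.5.
Error = -38 − (-26.5) = -11.5.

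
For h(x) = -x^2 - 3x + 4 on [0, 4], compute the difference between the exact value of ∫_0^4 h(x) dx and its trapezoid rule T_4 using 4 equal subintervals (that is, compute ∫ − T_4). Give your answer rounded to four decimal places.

Exact integral: ∫_0^4 h(x) dx ≈ -29.333333.
T_4 = -30.
Error ≈ -29.333333 − (-30) ≈ 0.6667.

0.6667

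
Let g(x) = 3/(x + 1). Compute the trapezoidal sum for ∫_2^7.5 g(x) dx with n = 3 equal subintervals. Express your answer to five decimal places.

Δx = (7.5 − 2)/3 = 11/6.
g(2) = 1, g(23/6) = 18/29, g(17/3) = 0.45, g(7.5) = 6/17.
T_3 = (Δx/2)·[g(x_0) + 2g(x_1) + 2g(x_2) + g(x_3)].
Sum ≈ 3.20313.

3.20313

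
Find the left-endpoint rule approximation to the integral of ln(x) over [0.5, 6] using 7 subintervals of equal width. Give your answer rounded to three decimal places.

Δx = (6 − 0.5)/7 = 11/14.
Left endpoints: 0.5, 9/7, 29/14, 20/7, 51/14, 31/7, 73/14.
f(0.5) ≈ -0.693, f(9/7) ≈ 0.251, f(29/14) ≈ 0.728, f(20/7) ≈ 1.050, f(51/14) ≈ 1.293, f(31/7) ≈ 1.488, f(73/14) ≈ 1.651.
Sum = Δx · [f(0.5) + f(9/7) + f(29/14) + ...].
Sum ≈ 4.532.

4.532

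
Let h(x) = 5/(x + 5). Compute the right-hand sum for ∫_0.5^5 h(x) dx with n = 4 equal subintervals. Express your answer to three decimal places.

2.771

Δx = (5 − 0.5)/4 = 1.125.
Right endpoints: 1.625, 2.75, 3.875, 5.
h(1.625) = 40/53, h(2.75) = 20/31, h(3.875) = 40/71, h(5) = 0.5.
Sum = Δx · [h(1.625) + h(2.75) + h(3.875) + h(5)].
Sum ≈ 2.771.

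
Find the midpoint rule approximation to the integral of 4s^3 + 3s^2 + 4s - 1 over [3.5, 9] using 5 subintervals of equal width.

Δs = (9 − 3.5)/5 = 1.1.
Midpoints: 4.05, 5.15, 6.25, 7.35, 8.45.
f(4.05) = 330.128, f(5.15) = 645.531, f(6.25) = 1117.75, f(7.35) = 1778.729, f(8.45) = 2660.412.
Sum = Δs · [f(4.05) + f(5.15) + f(6.25) + f(7.35) + f(8.45)].
Sum = 7185.805.

7185.805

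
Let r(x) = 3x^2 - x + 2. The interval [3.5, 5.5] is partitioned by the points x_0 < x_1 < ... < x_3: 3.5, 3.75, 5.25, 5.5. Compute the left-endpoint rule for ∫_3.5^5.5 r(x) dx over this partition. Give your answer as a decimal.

Subinterval widths: 0.25, 1.5, 0.25.
Left endpoints: 3.5, 3.75, 5.25.
r(3.5) = 35.25, r(3.75) = 40.4375, r(5.25) = 79.4375.
Sum = Σ Δx_i · r(x_i).
Sum = 89.328125.

89.328125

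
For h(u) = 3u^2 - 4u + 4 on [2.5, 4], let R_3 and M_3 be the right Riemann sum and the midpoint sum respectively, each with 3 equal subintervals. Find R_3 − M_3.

6.09375

R_3 = 40.875.
M_3 = 34.78125.
R_3 − M_3 = 6.09375.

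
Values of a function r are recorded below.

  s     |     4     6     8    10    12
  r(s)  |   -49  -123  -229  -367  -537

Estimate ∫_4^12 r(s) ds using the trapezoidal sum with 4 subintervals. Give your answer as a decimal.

Δs = 2.
T_4 = (2/2)·[(-49) + 2·(-123) + 2·(-229) + 2·(-367) + (-537)] = -2024.

-2024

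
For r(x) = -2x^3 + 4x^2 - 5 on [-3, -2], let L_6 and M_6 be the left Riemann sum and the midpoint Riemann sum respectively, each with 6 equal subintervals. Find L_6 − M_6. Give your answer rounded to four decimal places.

4.9653

L_6 ≈ 57.754630.
M_6 ≈ 52.789352.
L_6 − M_6 ≈ 4.9653.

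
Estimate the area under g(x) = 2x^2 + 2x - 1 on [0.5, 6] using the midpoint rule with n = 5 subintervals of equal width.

Δx = (6 − 0.5)/5 = 1.1.
Midpoints: 1.05, 2.15, 3.25, 4.35, 5.45.
g(1.05) = 3.305, g(2.15) = 12.545, g(3.25) = 26.625, g(4.35) = 45.545, g(5.45) = 69.305.
Sum = Δx · [g(1.05) + g(2.15) + g(3.25) + g(4.35) + g(5.45)].
Sum = 173.0575.

173.0575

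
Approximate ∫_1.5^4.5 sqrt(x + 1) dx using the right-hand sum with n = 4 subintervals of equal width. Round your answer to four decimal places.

Δx = (4.5 − 1.5)/4 = 0.75.
Right endpoints: 2.25, 3, 3.75, 4.5.
f(2.25) ≈ 1.8028, f(3) ≈ 2.0000, f(3.75) ≈ 2.1794, f(4.5) ≈ 2.3452.
Sum = Δx · [f(2.25) + f(3) + f(3.75) + f(4.5)].
Sum ≈ 6.2456.

6.2456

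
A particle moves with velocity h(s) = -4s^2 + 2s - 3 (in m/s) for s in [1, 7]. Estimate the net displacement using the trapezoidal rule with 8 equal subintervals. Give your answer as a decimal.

Δs = (7 − 1)/8 = 0.75.
h(1) = -5, h(1.75) = -11.75, h(2.5) = -23, h(3.25) = -38.75, h(4) = -59, h(4.75) = -83.75, h(5.5) = -113, h(6.25) = -146.75, h(7) = -185.
T_8 = (Δs/2)·[h(s_0) + 2h(s_1) + ... + 2h(s_{7}) + h(s_8)].
Sum = -428.25.

-428.25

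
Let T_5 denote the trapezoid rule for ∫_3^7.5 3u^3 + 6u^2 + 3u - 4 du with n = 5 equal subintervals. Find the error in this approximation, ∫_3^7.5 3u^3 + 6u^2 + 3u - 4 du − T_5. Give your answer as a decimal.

-32.349375

Exact integral: ∫_3^7.5 f(u) du = 3154.921875.
T_5 = 3187.27125.
Error = 3154.921875 − 3187.27125 = -32.349375.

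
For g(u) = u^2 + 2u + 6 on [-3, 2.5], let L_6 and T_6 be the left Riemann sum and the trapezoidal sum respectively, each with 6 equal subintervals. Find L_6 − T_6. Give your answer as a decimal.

-3.78125

L_6 ≈ 41.4473380.
T_6 ≈ 45.2285880.
L_6 − T_6 = -3.78125.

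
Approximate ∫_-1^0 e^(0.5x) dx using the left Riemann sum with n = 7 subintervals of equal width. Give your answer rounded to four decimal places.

Δx = (0 − (-1))/7 = 1/7.
Left endpoints: -1, -6/7, -5/7, -4/7, -3/7, -2/7, -1/7.
f(-1) ≈ 0.6065, f(-6/7) ≈ 0.6514, f(-5/7) ≈ 0.6997, f(-4/7) ≈ 0.7515, f(-3/7) ≈ 0.8071, f(-2/7) ≈ 0.8669, f(-1/7) ≈ 0.9311.
Sum = Δx · [f(-1) + f(-6/7) + f(-5/7) + ...].
Sum ≈ 0.7592.

0.7592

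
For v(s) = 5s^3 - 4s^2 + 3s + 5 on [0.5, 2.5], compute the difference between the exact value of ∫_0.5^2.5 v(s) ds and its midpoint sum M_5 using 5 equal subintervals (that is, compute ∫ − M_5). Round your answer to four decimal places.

0.4933

Exact integral: ∫_0.5^2.5 v(s) ds ≈ 47.083333.
M_5 = 46.59.
Error ≈ 47.083333 − 46.59 ≈ 0.4933.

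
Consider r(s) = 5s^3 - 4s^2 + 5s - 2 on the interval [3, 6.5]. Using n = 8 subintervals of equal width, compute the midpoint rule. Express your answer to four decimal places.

1872.2821

Δs = (6.5 − 3)/8 = 0.4375.
Midpoints: 3.21875, 3.65625, 4.09375, 4.53125, 4.96875, 5.40625, 5.84375, 6.28125.
r(3.21875) = 4567507/32768, r(3.65625) = 6789377/32768, r(4.09375) = 9649031/32768, r(4.53125) = 13228789/32768, r(4.96875) = 17610971/32768, r(5.40625) = 22877897/32768, r(5.84375) = 29111887/32768, r(6.28125) = 36395261/32768.
Sum = Δs · [r(3.21875) + r(3.65625) + r(4.09375) + ...].
Sum ≈ 1872.2821.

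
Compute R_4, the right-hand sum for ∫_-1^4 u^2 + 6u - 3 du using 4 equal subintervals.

Δu = (4 − (-1))/4 = 1.25.
Right endpoints: 0.25, 1.5, 2.75, 4.
f(0.25) = -1.4375, f(1.5) = 8.25, f(2.75) = 21.0625, f(4) = 37.
Sum = Δu · [f(0.25) + f(1.5) + f(2.75) + f(4)].
Sum = 81.09375.

81.09375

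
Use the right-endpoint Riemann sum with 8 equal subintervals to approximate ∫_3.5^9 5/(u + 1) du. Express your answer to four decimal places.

3.7902

Δu = (9 − 3.5)/8 = 0.6875.
Right endpoints: 4.1875, 4.875, 5.5625, 6.25, 6.9375, 7.625, 8.3125, 9.
f(4.1875) = 80/83, f(4.875) = 40/47, f(5.5625) = 16/21, f(6.25) = 20/29, f(6.9375) = 80/127, f(7.625) = 40/69, f(8.3125) = 80/149, f(9) = 0.5.
Sum = Δu · [f(4.1875) + f(4.875) + f(5.5625) + ...].
Sum ≈ 3.7902.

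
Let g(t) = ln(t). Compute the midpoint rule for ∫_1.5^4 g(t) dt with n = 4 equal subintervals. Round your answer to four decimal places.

Δt = (4 − 1.5)/4 = 0.625.
Midpoints: 1.8125, 2.4375, 3.0625, 3.6875.
g(1.8125) ≈ 0.5947, g(2.4375) ≈ 0.8910, g(3.0625) ≈ 1.1192, g(3.6875) ≈ 1.3049.
Sum = Δt · [g(1.8125) + g(2.4375) + g(3.0625) + g(3.6875)].
Sum ≈ 2.4437.

2.4437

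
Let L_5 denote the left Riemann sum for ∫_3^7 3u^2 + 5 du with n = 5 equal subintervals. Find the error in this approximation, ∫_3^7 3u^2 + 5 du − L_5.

46.72

Exact integral: ∫_3^7 f(u) du = 336.
L_5 = 289.28.
Error = 336 − 289.28 = 46.72.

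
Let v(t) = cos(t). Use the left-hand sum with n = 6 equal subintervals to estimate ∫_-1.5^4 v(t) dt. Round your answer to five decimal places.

0.55561

Δt = (4 − (-1.5))/6 = 11/12.
Left endpoints: -1.5, -7/12, 1/3, 1.25, 13/6, 37/12.
v(-1.5) ≈ 0.07074, v(-7/12) ≈ 0.83463, v(1/3) ≈ 0.94496, v(1.25) ≈ 0.31532, v(13/6) ≈ -0.56123, v(37/12) ≈ -0.99830.
Sum = Δt · [v(-1.5) + v(-7/12) + v(1/3) + ...].
Sum ≈ 0.55561.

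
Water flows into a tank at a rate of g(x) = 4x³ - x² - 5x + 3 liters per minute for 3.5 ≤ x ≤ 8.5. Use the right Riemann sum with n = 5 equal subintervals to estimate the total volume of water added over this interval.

Δx = (8.5 − 3.5)/5 = 1.
Right endpoints: 4.5, 5.5, 6.5, 7.5, 8.5.
g(4.5) = 324.75, g(5.5) = 610.75, g(6.5) = 1026.75, g(7.5) = 1596.75, g(8.5) = 2344.75.
Sum = Δx · [g(4.5) + g(5.5) + g(6.5) + g(7.5) + g(8.5)].
Sum = 5903.75.

5903.75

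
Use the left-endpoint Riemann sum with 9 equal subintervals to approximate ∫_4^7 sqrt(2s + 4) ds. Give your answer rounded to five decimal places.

Δs = (7 − 4)/9 = 1/3.
Left endpoints: 4, 13/3, 14/3, 5, 16/3, 17/3, 6, 19/3, 20/3.
f(4) ≈ 3.46410, f(13/3) ≈ 3.55903, f(14/3) ≈ 3.65148, f(5) ≈ 3.74166, f(16/3) ≈ 3.82971, f(17/3) ≈ 3.91578, f(6) ≈ 4.00000, f(19/3) ≈ 4.08248, f(20/3) ≈ 4.16333.
Sum = Δs · [f(4) + f(13/3) + f(14/3) + ...].
Sum ≈ 11.46919.

11.46919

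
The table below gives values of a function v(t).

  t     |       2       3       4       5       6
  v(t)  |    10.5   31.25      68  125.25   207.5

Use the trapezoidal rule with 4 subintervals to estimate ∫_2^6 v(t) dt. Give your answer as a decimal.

Δt = 1.
T_4 = (1/2)·[10.5 + 2·31.25 + 2·68 + 2·125.25 + 207.5] = 333.5.

333.5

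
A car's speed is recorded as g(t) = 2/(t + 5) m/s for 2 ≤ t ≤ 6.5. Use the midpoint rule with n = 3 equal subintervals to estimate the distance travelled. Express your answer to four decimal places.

Δt = (6.5 − 2)/3 = 1.5.
Midpoints: 2.75, 4.25, 5.75.
g(2.75) = 8/31, g(4.25) = 8/37, g(5.75) = 8/43.
Sum = Δt · [g(2.75) + g(4.25) + g(5.75)].
Sum ≈ 0.9905.

0.9905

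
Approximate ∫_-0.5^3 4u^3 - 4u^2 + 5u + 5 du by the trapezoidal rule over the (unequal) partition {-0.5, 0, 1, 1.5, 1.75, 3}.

Subinterval widths: 0.5, 1, 0.5, 0.25, 1.25.
f(-0.5) = 1, f(0) = 5, f(1) = 10, f(1.5) = 17, f(1.75) = 22.9375, f(3) = 92.
On each subinterval the trapezoid contributes (Δu_i/2)·[f(u_{i-1}) + f(u_i)].
Sum = 92.578125.

92.578125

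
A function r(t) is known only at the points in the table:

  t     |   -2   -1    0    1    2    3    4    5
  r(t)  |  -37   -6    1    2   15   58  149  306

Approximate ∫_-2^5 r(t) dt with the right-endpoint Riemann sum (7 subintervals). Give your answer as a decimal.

525

Δt = 1.
Sum = 1·[(-6) + 1 + 2 + 15 + 58 + 149 + 306] = 525.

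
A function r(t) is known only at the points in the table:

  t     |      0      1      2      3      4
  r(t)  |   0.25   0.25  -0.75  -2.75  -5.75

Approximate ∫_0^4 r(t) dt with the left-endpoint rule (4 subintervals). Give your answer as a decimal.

Δt = 1.
Sum = 1·[0.25 + 0.25 + (-0.75) + (-2.75)] = -3.

-3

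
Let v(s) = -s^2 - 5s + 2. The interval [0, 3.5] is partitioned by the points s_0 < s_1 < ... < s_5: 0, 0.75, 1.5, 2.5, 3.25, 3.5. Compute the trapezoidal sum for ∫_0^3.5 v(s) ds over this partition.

-38.296875

Subinterval widths: 0.75, 0.75, 1, 0.75, 0.25.
v(0) = 2, v(0.75) = -2.3125, v(1.5) = -7.75, v(2.5) = -16.75, v(3.25) = -24.8125, v(3.5) = -27.75.
On each subinterval the trapezoid contributes (Δs_i/2)·[v(s_{i-1}) + v(s_i)].
Sum = -38.296875.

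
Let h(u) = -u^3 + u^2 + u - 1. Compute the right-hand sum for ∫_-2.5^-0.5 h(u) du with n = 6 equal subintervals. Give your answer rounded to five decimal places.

6.87037

Δu = (-0.5 − (-2.5))/6 = 1/3.
Right endpoints: -13/6, -11/6, -1.5, -7/6, -5/6, -0.5.
h(-13/6) = 2527/216, h(-11/6) = 1445/216, h(-1.5) = 3.125, h(-7/6) = 169/216, h(-5/6) = -121/216, h(-0.5) = -1.125.
Sum = Δu · [h(-13/6) + h(-11/6) + h(-1.5) + ...].
Sum ≈ 6.87037.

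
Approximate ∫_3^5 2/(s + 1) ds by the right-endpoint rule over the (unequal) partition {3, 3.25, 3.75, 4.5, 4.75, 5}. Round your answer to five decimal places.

0.77119

Subinterval widths: 0.25, 0.5, 0.75, 0.25, 0.25.
Right endpoints: 3.25, 3.75, 4.5, 4.75, 5.
f(3.25) = 8/17, f(3.75) = 8/19, f(4.5) = 4/11, f(4.75) = 8/23, f(5) = 1/3.
Sum = Σ Δs_i · f(s_i).
Sum ≈ 0.77119.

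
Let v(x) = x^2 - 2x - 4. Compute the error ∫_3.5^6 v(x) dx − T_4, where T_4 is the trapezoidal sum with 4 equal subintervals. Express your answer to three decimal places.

Exact integral: ∫_3.5^6 v(x) dx ≈ 23.95833.
T_4 = 24.12109375.
Error ≈ 23.95833 − 24.12109375 ≈ -0.163.

-0.163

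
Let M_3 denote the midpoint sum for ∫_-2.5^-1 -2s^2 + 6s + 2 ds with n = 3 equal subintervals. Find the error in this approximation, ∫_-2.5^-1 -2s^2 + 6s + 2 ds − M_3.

-0.0625

Exact integral: ∫_-2.5^-1 f(s) ds = -22.5.
M_3 = -22.4375.
Error = -22.5 − (-22.4375) = -0.0625.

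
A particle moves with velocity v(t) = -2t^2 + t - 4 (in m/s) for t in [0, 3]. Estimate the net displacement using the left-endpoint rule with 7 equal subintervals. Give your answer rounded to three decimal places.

Δt = (3 − 0)/7 = 3/7.
Left endpoints: 0, 3/7, 6/7, 9/7, 12/7, 15/7, 18/7.
v(0) = -4, v(3/7) = -193/49, v(6/7) = -226/49, v(9/7) = -295/49, v(12/7) = -400/49, v(15/7) = -541/49, v(18/7) = -718/49.
Sum = Δt · [v(0) + v(3/7) + v(6/7) + ...].
Sum ≈ -22.469.

-22.469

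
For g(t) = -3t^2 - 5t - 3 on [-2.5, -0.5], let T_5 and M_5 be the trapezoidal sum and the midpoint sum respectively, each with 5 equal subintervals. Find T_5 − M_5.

T_5 = -6.66.
M_5 = -6.42.
T_5 − M_5 = -0.24.

-0.24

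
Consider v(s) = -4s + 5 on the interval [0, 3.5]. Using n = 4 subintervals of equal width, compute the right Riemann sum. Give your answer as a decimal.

-13.125

Δs = (3.5 − 0)/4 = 0.875.
Right endpoints: 0.875, 1.75, 2.625, 3.5.
v(0.875) = 1.5, v(1.75) = -2, v(2.625) = -5.5, v(3.5) = -9.
Sum = Δs · [v(0.875) + v(1.75) + v(2.625) + v(3.5)].
Sum = -13.125.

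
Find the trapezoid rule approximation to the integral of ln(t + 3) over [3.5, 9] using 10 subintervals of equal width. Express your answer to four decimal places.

Δt = (9 − 3.5)/10 = 0.55.
f(3.5) ≈ 1.8718, f(4.05) ≈ 1.9530, f(4.6) ≈ 2.0281, f(5.15) ≈ 2.0980, f(5.7) ≈ 2.1633, f(6.25) ≈ 2.2246, f(6.8) ≈ 2.2824, f(7.35) ≈ 2.3370, f(7.9) ≈ 2.3888, f(8.45) ≈ 2.4380, f(9) ≈ 2.4849.
T_10 = (Δt/2)·[f(t_0) + 2f(t_1) + ... + 2f(t_{9}) + f(t_10)].
Sum ≈ 12.1504.

12.1504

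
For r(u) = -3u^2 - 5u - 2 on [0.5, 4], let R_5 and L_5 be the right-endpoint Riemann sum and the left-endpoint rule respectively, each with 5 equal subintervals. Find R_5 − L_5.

R_5 = -133.77.
L_5 = -88.445.
R_5 − L_5 = -45.325.

-45.325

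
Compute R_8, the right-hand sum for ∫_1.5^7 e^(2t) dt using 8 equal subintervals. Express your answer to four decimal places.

Δt = (7 − 1.5)/8 = 0.6875.
Right endpoints: 2.1875, 2.875, 3.5625, 4.25, 4.9375, 5.625, 6.3125, 7.
f(2.1875) ≈ 79.4398, f(2.875) ≈ 314.1907, f(3.5625) ≈ 1242.6482, f(4.25) ≈ 4914.7688, f(4.9375) ≈ 19438.2878, f(5.625) ≈ 76879.9198, f(6.3125) ≈ 304065.9811, f(7) ≈ 1202604.2842.
Sum = Δt · [f(2.1875) + f(2.875) + f(3.5625) + ...].
Sum ≈ 1106558.4203.

1106558.4203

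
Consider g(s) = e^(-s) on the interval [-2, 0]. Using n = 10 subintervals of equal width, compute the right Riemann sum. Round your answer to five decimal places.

5.77143

Δs = (0 − (-2))/10 = 0.2.
Right endpoints: -1.8, -1.6, -1.4, -1.2, -1, -0.8, -0.6, -0.4, -0.2, 0.
g(-1.8) ≈ 6.04965, g(-1.6) ≈ 4.95303, g(-1.4) ≈ 4.05520, g(-1.2) ≈ 3.32012, g(-1) ≈ 2.71828, g(-0.8) ≈ 2.22554, g(-0.6) ≈ 1.82212, g(-0.4) ≈ 1.49182, g(-0.2) ≈ 1.22140, g(0) ≈ 1.00000.
Sum = Δs · [g(-1.8) + g(-1.6) + g(-1.4) + ...].
Sum ≈ 5.77143.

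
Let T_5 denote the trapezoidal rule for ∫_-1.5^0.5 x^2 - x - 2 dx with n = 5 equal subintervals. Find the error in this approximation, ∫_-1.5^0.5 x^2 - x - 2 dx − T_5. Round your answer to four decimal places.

-0.0533

Exact integral: ∫_-1.5^0.5 f(x) dx ≈ -1.833333.
T_5 = -1.78.
Error ≈ -1.833333 − (-1.78) ≈ -0.0533.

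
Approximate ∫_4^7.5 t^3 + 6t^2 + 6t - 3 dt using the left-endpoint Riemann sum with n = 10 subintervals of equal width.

Δt = (7.5 − 4)/10 = 0.35.
Left endpoints: 4, 4.35, 4.7, 5.05, 5.4, 5.75, 6.1, 6.45, 6.8, 7.15.
f(4) = 181, f(4.35) = 218.947875, f(4.7) = 261.563, f(5.05) = 309.102625, f(5.4) = 361.824, f(5.75) = 419.984375, f(6.1) = 483.841, f(6.45) = 553.651125, f(6.8) = 629.672, f(7.15) = 712.160875.
Sum = Δt · [f(4) + f(4.35) + f(4.7) + ...].
Sum = 1446.11140625.

1446.11140625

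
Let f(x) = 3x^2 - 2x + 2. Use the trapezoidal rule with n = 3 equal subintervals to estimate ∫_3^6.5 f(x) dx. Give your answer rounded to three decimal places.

223.757

Δx = (6.5 − 3)/3 = 7/6.
f(3) = 23, f(25/6) = 45.75, f(16/3) = 230/3, f(6.5) = 115.75.
T_3 = (Δx/2)·[f(x_0) + 2f(x_1) + 2f(x_2) + f(x_3)].
Sum ≈ 223.757.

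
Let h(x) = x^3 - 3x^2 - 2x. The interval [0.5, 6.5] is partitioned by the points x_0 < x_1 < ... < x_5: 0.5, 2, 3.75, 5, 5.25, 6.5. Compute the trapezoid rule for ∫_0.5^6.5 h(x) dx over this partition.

143.28515625

Subinterval widths: 1.5, 1.75, 1.25, 0.25, 1.25.
h(0.5) = -1.625, h(2) = -8, h(3.75) = 3.046875, h(5) = 40, h(5.25) = 51.515625, h(6.5) = 134.875.
On each subinterval the trapezoid contributes (Δx_i/2)·[h(x_{i-1}) + h(x_i)].
Sum = 143.28515625.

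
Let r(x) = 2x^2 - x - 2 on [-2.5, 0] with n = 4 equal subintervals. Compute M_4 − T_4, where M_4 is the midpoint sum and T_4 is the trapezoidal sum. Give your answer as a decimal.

M_4 = 8.37890625.
T_4 = 8.8671875.
M_4 − T_4 = -0.48828125.

-0.48828125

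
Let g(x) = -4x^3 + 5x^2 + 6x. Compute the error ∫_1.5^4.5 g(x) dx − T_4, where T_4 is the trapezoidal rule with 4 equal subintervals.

Exact integral: ∫_1.5^4.5 g(x) dx = -204.75.
T_4 = -213.46875.
Error = -204.75 − (-213.46875) = 8.71875.

8.71875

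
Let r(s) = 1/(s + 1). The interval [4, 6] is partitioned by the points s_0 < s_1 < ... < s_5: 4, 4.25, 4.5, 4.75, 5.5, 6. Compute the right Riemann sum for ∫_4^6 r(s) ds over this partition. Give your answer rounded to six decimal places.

Subinterval widths: 0.25, 0.25, 0.25, 0.75, 0.5.
Right endpoints: 4.25, 4.5, 4.75, 5.5, 6.
r(4.25) = 4/21, r(4.5) = 2/11, r(4.75) = 4/23, r(5.5) = 2/13, r(6) = 1/7.
Sum = Σ Δs_i · r(s_i).
Sum ≈ 0.323365.

0.323365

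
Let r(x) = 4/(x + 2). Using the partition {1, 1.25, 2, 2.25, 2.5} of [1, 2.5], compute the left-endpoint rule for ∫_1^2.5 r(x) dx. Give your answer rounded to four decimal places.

Subinterval widths: 0.25, 0.75, 0.25, 0.25.
Left endpoints: 1, 1.25, 2, 2.25.
r(1) = 4/3, r(1.25) = 16/13, r(2) = 1, r(2.25) = 16/17.
Sum = Σ Δx_i · r(x_i).
Sum ≈ 1.7417.

1.7417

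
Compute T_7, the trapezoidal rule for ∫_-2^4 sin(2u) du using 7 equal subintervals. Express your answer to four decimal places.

-0.1886

Δu = (4 − (-2))/7 = 6/7.
f(-2) ≈ 0.7568, f(-8/7) ≈ -0.7551, f(-2/7) ≈ -0.5408, f(4/7) ≈ 0.9098, f(10/7) ≈ 0.2806, f(16/7) ≈ -0.9901, f(22/7) ≈ 0.0025, f(4) ≈ 0.9894.
T_7 = (Δu/2)·[f(u_0) + 2f(u_1) + ... + 2f(u_{6}) + f(u_7)].
Sum ≈ -0.1886.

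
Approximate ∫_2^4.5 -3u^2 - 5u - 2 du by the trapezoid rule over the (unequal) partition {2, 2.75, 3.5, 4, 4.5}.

-129.296875

Subinterval widths: 0.75, 0.75, 0.5, 0.5.
f(2) = -24, f(2.75) = -38.4375, f(3.5) = -56.25, f(4) = -70, f(4.5) = -85.25.
On each subinterval the trapezoid contributes (Δu_i/2)·[f(u_{i-1}) + f(u_i)].
Sum = -129.296875.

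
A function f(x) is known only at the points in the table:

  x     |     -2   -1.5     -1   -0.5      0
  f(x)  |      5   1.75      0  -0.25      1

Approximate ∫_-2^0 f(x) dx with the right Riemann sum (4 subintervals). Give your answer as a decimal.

1.25

Δx = 0.5.
Sum = 0.5·[1.75 + 0 + (-0.25) + 1] = 1.25.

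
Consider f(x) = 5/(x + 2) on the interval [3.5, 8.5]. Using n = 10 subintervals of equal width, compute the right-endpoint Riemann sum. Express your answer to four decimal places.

Δx = (8.5 − 3.5)/10 = 0.5.
Right endpoints: 4, 4.5, 5, 5.5, 6, 6.5, 7, 7.5, 8, 8.5.
f(4) = 5/6, f(4.5) = 10/13, f(5) = 5/7, f(5.5) = 2/3, f(6) = 0.625, f(6.5) = 10/17, f(7) = 5/9, f(7.5) = 10/19, f(8) = 0.5, f(8.5) = 10/21.
Sum = Δx · [f(4) + f(4.5) + f(5) + ...].
Sum ≈ 3.1274.

3.1274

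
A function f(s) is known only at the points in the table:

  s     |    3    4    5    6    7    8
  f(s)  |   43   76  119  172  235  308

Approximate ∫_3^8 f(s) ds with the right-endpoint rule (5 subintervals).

910

Δs = 1.
Sum = 1·[76 + 119 + 172 + 235 + 308] = 910.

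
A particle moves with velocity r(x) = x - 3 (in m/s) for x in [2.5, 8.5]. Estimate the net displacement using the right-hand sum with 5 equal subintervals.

Δx = (8.5 − 2.5)/5 = 1.2.
Right endpoints: 3.7, 4.9, 6.1, 7.3, 8.5.
r(3.7) = 0.7, r(4.9) = 1.9, r(6.1) = 3.1, r(7.3) = 4.3, r(8.5) = 5.5.
Sum = Δx · [r(3.7) + r(4.9) + r(6.1) + r(7.3) + r(8.5)].
Sum = 18.6.

18.6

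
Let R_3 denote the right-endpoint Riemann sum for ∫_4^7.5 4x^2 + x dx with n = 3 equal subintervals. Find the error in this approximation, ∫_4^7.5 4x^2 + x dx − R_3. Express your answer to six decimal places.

-99.134259

Exact integral: ∫_4^7.5 f(x) dx ≈ 497.29166667.
R_3 ≈ 596.42592593.
Error ≈ 497.29166667 − 596.42592593 ≈ -99.134259.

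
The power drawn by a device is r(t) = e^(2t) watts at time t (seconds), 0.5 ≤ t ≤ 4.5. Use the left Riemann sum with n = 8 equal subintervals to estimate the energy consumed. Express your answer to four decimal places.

Δt = (4.5 − 0.5)/8 = 0.5.
Left endpoints: 0.5, 1, 1.5, 2, 2.5, 3, 3.5, 4.
r(0.5) ≈ 2.7183, r(1) ≈ 7.3891, r(1.5) ≈ 20.0855, r(2) ≈ 54.5982, r(2.5) ≈ 148.4132, r(3) ≈ 403.4288, r(3.5) ≈ 1096.6332, r(4) ≈ 2980.9580.
Sum = Δt · [r(0.5) + r(1) + r(1.5) + ...].
Sum ≈ 2357.1121.

2357.1121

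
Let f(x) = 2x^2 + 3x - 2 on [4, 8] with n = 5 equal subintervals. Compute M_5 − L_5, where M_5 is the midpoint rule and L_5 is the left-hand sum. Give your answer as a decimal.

M_5 = 362.24.
L_5 = 320.32.
M_5 − L_5 = 41.92.

41.92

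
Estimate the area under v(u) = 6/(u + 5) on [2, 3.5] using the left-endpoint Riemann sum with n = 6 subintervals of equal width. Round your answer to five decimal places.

1.18405

Δu = (3.5 − 2)/6 = 0.25.
Left endpoints: 2, 2.25, 2.5, 2.75, 3, 3.25.
v(2) = 6/7, v(2.25) = 24/29, v(2.5) = 0.8, v(2.75) = 24/31, v(3) = 0.75, v(3.25) = 8/11.
Sum = Δu · [v(2) + v(2.25) + v(2.5) + ...].
Sum ≈ 1.18405.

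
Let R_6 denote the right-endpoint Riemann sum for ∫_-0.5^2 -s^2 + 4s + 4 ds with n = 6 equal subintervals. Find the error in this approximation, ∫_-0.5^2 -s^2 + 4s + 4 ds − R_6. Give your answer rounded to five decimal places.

Exact integral: ∫_-0.5^2 f(s) ds ≈ 14.7916667.
R_6 ≈ 16.0214120.
Error ≈ 14.7916667 − 16.0214120 ≈ -1.22975.

-1.22975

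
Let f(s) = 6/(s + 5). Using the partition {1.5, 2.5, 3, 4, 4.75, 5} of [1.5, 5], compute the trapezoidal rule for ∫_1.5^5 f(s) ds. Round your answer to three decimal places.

Subinterval widths: 1, 0.5, 1, 0.75, 0.25.
f(1.5) = 12/13, f(2.5) = 0.8, f(3) = 0.75, f(4) = 2/3, f(4.75) = 8/13, f(5) = 0.6.
On each subinterval the trapezoid contributes (Δs_i/2)·[f(s_{i-1}) + f(s_i)].
Sum ≈ 2.590.

2.590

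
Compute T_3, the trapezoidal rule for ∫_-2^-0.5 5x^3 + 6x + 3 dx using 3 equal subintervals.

Δx = (-0.5 − (-2))/3 = 0.5.
f(-2) = -49, f(-1.5) = -22.875, f(-1) = -8, f(-0.5) = -0.625.
T_3 = (Δx/2)·[f(x_0) + 2f(x_1) + 2f(x_2) + f(x_3)].
Sum = -27.84375.

-27.84375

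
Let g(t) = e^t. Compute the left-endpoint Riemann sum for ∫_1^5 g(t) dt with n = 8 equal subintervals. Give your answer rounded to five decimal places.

112.29390

Δt = (5 − 1)/8 = 0.5.
Left endpoints: 1, 1.5, 2, 2.5, 3, 3.5, 4, 4.5.
g(1) ≈ 2.71828, g(1.5) ≈ 4.48169, g(2) ≈ 7.38906, g(2.5) ≈ 12.18249, g(3) ≈ 20.08554, g(3.5) ≈ 33.11545, g(4) ≈ 54.59815, g(4.5) ≈ 90.01713.
Sum = Δt · [g(1) + g(1.5) + g(2) + ...].
Sum ≈ 112.29390.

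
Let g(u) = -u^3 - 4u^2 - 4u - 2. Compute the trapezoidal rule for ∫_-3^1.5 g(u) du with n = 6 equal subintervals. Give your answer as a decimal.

-17.75390625

Δu = (1.5 − (-3))/6 = 0.75.
g(-3) = 1, g(-2.25) = -1.859375, g(-1.5) = -1.625, g(-0.75) = -0.828125, g(0) = -2, g(0.75) = -7.671875, g(1.5) = -20.375.
T_6 = (Δu/2)·[g(u_0) + 2g(u_1) + ... + 2g(u_{5}) + g(u_6)].
Sum = -17.75390625.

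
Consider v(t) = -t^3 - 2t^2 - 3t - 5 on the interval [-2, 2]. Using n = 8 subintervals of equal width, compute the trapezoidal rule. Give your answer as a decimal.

Δt = (2 − (-2))/8 = 0.5.
v(-2) = 1, v(-1.5) = -1.625, v(-1) = -3, v(-0.5) = -3.875, v(0) = -5, v(0.5) = -7.125, v(1) = -11, v(1.5) = -17.375, v(2) = -27.
T_8 = (Δt/2)·[v(t_0) + 2v(t_1) + ... + 2v(t_{7}) + v(t_8)].
Sum = -31.

-31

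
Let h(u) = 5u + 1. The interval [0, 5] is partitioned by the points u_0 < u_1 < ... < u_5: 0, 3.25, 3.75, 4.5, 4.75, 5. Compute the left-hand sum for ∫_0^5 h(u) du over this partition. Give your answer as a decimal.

38.75

Subinterval widths: 3.25, 0.5, 0.75, 0.25, 0.25.
Left endpoints: 0, 3.25, 3.75, 4.5, 4.75.
h(0) = 1, h(3.25) = 17.25, h(3.75) = 19.75, h(4.5) = 23.5, h(4.75) = 24.75.
Sum = Σ Δu_i · h(u_i).
Sum = 38.75.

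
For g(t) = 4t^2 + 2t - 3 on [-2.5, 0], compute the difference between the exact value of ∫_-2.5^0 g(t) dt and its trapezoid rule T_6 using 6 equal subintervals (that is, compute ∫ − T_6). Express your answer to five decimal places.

-0.28935

Exact integral: ∫_-2.5^0 g(t) dt ≈ 7.0833333.
T_6 ≈ 7.3726852.
Error ≈ 7.0833333 − 7.3726852 ≈ -0.28935.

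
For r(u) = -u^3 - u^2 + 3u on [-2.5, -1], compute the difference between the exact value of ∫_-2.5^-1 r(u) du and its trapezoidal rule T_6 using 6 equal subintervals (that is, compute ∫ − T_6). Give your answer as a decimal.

Exact integral: ∫_-2.5^-1 r(u) du = -3.234375.
T_6 = -3.16796875.
Error = -3.234375 − (-3.16796875) = -0.06640625.

-0.06640625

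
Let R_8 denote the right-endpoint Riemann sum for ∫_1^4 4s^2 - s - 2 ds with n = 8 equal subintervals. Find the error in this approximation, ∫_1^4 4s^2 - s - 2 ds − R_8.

-10.96875

Exact integral: ∫_1^4 f(s) ds = 70.5.
R_8 = 81.46875.
Error = 70.5 − 81.46875 = -10.96875.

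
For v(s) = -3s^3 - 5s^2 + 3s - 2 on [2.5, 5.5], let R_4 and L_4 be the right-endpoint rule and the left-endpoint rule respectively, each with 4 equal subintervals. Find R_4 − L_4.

-422.4375

R_4 = -1101.
L_4 = -678.5625.
R_4 − L_4 = -422.4375.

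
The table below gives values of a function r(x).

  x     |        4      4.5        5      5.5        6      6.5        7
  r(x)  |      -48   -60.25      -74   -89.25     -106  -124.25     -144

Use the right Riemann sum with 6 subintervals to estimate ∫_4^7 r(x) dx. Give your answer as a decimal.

-298.875

Δx = 0.5.
Sum = 0.5·[(-60.25) + (-74) + (-89.25) + (-106) + (-124.25) + (-144)] = -298.875.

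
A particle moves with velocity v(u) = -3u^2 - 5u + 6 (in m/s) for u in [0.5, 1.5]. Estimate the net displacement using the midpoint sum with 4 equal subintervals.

Δu = (1.5 − 0.5)/4 = 0.25.
Midpoints: 0.625, 0.875, 1.125, 1.375.
v(0.625) = 1.703125, v(0.875) = -0.671875, v(1.125) = -3.421875, v(1.375) = -6.546875.
Sum = Δu · [v(0.625) + v(0.875) + v(1.125) + v(1.375)].
Sum = -2.234375.

-2.234375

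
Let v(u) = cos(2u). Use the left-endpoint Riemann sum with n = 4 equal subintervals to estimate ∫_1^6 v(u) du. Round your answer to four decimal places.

-1.0878

Δu = (6 − 1)/4 = 1.25.
Left endpoints: 1, 2.25, 3.5, 4.75.
v(1) ≈ -0.4161, v(2.25) ≈ -0.2108, v(3.5) ≈ 0.7539, v(4.75) ≈ -0.9972.
Sum = Δu · [v(1) + v(2.25) + v(3.5) + v(4.75)].
Sum ≈ -1.0878.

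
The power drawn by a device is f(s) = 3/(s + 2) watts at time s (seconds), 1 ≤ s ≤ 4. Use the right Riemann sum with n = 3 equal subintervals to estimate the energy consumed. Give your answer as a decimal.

Δs = (4 − 1)/3 = 1.
Right endpoints: 2, 3, 4.
f(2) = 0.75, f(3) = 0.6, f(4) = 0.5.
Sum = Δs · [f(2) + f(3) + f(4)].
Sum = 1.85.

1.85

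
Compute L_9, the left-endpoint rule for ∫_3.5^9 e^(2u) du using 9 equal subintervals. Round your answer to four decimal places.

Δu = (9 − 3.5)/9 = 11/18.
Left endpoints: 3.5, 37/9, 85/18, 16/3, 107/18, 59/9, 43/6, 70/9, 151/18.
f(3.5) ≈ 1096.6332, f(37/9) ≈ 3722.7660, f(85/18) ≈ 12637.7601, f(16/3) ≈ 42901.6972, f(107/18) ≈ 145639.3864, f(59/9) ≈ 494405.4018, f(43/6) ≈ 1678369.4814, f(70/9) ≈ 5697599.7952, f(151/18) ≈ 19341774.1355.
Sum = Δu · [f(3.5) + f(37/9) + f(85/18) + ...].
Sum ≈ 16755534.3125.

16755534.3125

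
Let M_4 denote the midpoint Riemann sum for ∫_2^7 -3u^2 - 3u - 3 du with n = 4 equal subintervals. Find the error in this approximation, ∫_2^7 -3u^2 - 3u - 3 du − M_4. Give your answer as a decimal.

-1.953125

Exact integral: ∫_2^7 f(u) du = -417.5.
M_4 = -415.546875.
Error = -417.5 − (-415.546875) = -1.953125.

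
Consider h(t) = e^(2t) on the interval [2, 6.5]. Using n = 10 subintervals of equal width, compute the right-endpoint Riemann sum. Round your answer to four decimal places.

335441.9950

Δt = (6.5 − 2)/10 = 0.45.
Right endpoints: 2.45, 2.9, 3.35, 3.8, 4.25, 4.7, 5.15, 5.6, 6.05, 6.5.
h(2.45) ≈ 134.2898, h(2.9) ≈ 330.2996, h(3.35) ≈ 812.4058, h(3.8) ≈ 1998.1959, h(4.25) ≈ 4914.7688, h(4.7) ≈ 12088.3807, h(5.15) ≈ 29732.6189, h(5.6) ≈ 73130.4418, h(6.05) ≈ 179871.8623, h(6.5) ≈ 442413.3920.
Sum = Δt · [h(2.45) + h(2.9) + h(3.35) + ...].
Sum ≈ 335441.9950.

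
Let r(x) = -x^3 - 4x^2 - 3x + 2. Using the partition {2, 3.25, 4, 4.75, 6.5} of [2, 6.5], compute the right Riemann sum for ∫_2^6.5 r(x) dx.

Subinterval widths: 1.25, 0.75, 0.75, 1.75.
Right endpoints: 3.25, 4, 4.75, 6.5.
r(3.25) = -84.328125, r(4) = -138, r(4.75) = -209.671875, r(6.5) = -461.125.
Sum = Σ Δx_i · r(x_i).
Sum = -1173.1328125.

-1173.1328125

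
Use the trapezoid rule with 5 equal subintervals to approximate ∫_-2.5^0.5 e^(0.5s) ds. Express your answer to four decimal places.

2.0100

Δs = (0.5 − (-2.5))/5 = 0.6.
f(-2.5) ≈ 0.2865, f(-1.9) ≈ 0.3867, f(-1.3) ≈ 0.5220, f(-0.7) ≈ 0.7047, f(-0.1) ≈ 0.9512, f(0.5) ≈ 1.2840.
T_5 = (Δs/2)·[f(s_0) + 2f(s_1) + ... + 2f(s_{4}) + f(s_5)].
Sum ≈ 2.0100.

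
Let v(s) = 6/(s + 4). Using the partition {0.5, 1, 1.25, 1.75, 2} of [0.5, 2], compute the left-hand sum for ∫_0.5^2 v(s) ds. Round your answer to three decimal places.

Subinterval widths: 0.5, 0.25, 0.5, 0.25.
Left endpoints: 0.5, 1, 1.25, 1.75.
v(0.5) = 4/3, v(1) = 1.2, v(1.25) = 8/7, v(1.75) = 24/23.
Sum = Σ Δs_i · v(s_i).
Sum ≈ 1.799.

1.799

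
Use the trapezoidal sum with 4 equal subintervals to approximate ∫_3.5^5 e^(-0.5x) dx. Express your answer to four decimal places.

Δx = (5 − 3.5)/4 = 0.375.
f(3.5) ≈ 0.1738, f(3.875) ≈ 0.1441, f(4.25) ≈ 0.1194, f(4.625) ≈ 0.0990, f(5) ≈ 0.0821.
T_4 = (Δx/2)·[f(x_0) + 2f(x_1) + 2f(x_2) + 2f(x_3) + f(x_4)].
Sum ≈ 0.1839.

0.1839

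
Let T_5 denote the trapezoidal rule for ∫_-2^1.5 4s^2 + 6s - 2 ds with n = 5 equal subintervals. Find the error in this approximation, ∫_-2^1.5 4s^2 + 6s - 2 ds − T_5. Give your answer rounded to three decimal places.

Exact integral: ∫_-2^1.5 f(s) ds ≈ 2.91667.
T_5 = 4.06.
Error ≈ 2.91667 − 4.06 ≈ -1.143.

-1.143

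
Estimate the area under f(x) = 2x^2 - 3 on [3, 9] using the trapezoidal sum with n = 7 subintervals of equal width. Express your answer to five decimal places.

451.46939

Δx = (9 − 3)/7 = 6/7.
f(3) = 15, f(27/7) = 1311/49, f(33/7) = 2031/49, f(39/7) = 2895/49, f(45/7) = 3903/49, f(51/7) = 5055/49, f(57/7) = 6351/49, f(9) = 159.
T_7 = (Δx/2)·[f(x_0) + 2f(x_1) + ... + 2f(x_{6}) + f(x_7)].
Sum ≈ 451.46939.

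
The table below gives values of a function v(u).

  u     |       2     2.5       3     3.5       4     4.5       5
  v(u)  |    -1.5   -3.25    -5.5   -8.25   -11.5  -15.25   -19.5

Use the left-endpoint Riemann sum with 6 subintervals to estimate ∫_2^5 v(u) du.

-22.625

Δu = 0.5.
Sum = 0.5·[(-1.5) + (-3.25) + (-5.5) + (-8.25) + (-11.5) + (-15.25)] = -22.625.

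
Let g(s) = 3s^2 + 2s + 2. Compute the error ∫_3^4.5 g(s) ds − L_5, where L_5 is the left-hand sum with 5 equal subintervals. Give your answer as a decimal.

Exact integral: ∫_3^4.5 g(s) ds = 78.375.
L_5 = 72.93.
Error = 78.375 − 72.93 = 5.445.

5.445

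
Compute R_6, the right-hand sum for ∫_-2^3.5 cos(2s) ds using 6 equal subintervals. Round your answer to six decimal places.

Δs = (3.5 − (-2))/6 = 11/12.
Right endpoints: -13/12, -1/6, 0.75, 5/3, 31/12, 3.5.
f(-13/12) ≈ -0.561229, f(-1/6) ≈ 0.944957, f(0.75) ≈ 0.070737, f(5/3) ≈ -0.981674, f(31/12) ≈ 0.438813, f(3.5) ≈ 0.753902.
Sum = Δs · [f(-13/12) + f(-1/6) + f(0.75) + ...].
Sum ≈ 0.610048.

0.610048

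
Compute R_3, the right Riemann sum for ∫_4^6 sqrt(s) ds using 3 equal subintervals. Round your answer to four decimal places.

4.6128

Δs = (6 − 4)/3 = 2/3.
Right endpoints: 14/3, 16/3, 6.
f(14/3) ≈ 2.1602, f(16/3) ≈ 2.3094, f(6) ≈ 2.4495.
Sum = Δs · [f(14/3) + f(16/3) + f(6)].
Sum ≈ 4.6128.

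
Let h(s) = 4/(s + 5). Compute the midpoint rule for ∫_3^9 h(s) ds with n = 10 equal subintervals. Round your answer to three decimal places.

2.238

Δs = (9 − 3)/10 = 0.6.
Midpoints: 3.3, 3.9, 4.5, 5.1, 5.7, 6.3, 6.9, 7.5, 8.1, 8.7.
h(3.3) = 40/83, h(3.9) = 40/89, h(4.5) = 8/19, h(5.1) = 40/101, h(5.7) = 40/107, h(6.3) = 40/113, h(6.9) = 40/119, h(7.5) = 0.32, h(8.1) = 40/131, h(8.7) = 40/137.
Sum = Δs · [h(3.3) + h(3.9) + h(4.5) + ...].
Sum ≈ 2.238.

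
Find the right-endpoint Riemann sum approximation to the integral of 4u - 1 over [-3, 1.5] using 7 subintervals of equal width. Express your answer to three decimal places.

Δu = (1.5 − (-3))/7 = 9/14.
Right endpoints: -33/14, -12/7, -15/14, -3/7, 3/14, 6/7, 1.5.
f(-33/14) = -73/7, f(-12/7) = -55/7, f(-15/14) = -37/7, f(-3/7) = -19/7, f(3/14) = -1/7, f(6/7) = 17/7, f(1.5) = 5.
Sum = Δu · [f(-33/14) + f(-12/7) + f(-15/14) + ...].
Sum ≈ -12.214.

-12.214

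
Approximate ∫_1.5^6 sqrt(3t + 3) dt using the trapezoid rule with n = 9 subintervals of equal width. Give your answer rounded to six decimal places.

Δt = (6 − 1.5)/9 = 0.5.
f(1.5) ≈ 2.738613, f(2) ≈ 3.000000, f(2.5) ≈ 3.240370, f(3) ≈ 3.464102, f(3.5) ≈ 3.674235, f(4) ≈ 3.872983, f(4.5) ≈ 4.062019, f(5) ≈ 4.242641, f(5.5) ≈ 4.415880, f(6) ≈ 4.582576.
T_9 = (Δt/2)·[f(t_0) + 2f(t_1) + ... + 2f(t_{8}) + f(t_9)].
Sum ≈ 16.816412.

16.816412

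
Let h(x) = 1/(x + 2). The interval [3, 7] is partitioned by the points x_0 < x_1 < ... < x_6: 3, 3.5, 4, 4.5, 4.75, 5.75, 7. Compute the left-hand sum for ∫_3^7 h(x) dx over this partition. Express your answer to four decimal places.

0.6221

Subinterval widths: 0.5, 0.5, 0.5, 0.25, 1, 1.25.
Left endpoints: 3, 3.5, 4, 4.5, 4.75, 5.75.
h(3) = 0.2, h(3.5) = 2/11, h(4) = 1/6, h(4.5) = 2/13, h(4.75) = 4/27, h(5.75) = 4/31.
Sum = Σ Δx_i · h(x_i).
Sum ≈ 0.6221.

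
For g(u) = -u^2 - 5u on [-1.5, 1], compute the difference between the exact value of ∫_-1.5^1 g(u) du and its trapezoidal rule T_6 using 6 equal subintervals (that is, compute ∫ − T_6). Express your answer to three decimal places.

Exact integral: ∫_-1.5^1 g(u) du ≈ 1.66667.
T_6 ≈ 1.59433.
Error ≈ 1.66667 − 1.59433 ≈ 0.072.

0.072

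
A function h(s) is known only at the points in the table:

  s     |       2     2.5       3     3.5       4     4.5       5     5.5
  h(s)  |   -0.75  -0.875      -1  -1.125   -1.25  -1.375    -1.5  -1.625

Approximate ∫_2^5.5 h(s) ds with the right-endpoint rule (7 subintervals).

-4.375

Δs = 0.5.
Sum = 0.5·[(-0.875) + (-1) + (-1.125) + (-1.25) + (-1.375) + (-1.5) + (-1.625)] = -4.375.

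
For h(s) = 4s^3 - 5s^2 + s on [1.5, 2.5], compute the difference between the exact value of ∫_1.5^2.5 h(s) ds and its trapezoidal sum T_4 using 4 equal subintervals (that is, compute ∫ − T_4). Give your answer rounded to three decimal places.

Exact integral: ∫_1.5^2.5 h(s) ds ≈ 15.58333.
T_4 = 15.78125.
Error ≈ 15.58333 − 15.78125 ≈ -0.198.

-0.198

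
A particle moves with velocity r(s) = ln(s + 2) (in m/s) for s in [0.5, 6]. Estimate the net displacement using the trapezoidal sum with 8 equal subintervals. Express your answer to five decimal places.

8.83401

Δs = (6 − 0.5)/8 = 0.6875.
r(0.5) ≈ 0.91629, r(1.1875) ≈ 1.15924, r(1.875) ≈ 1.35455, r(2.5625) ≈ 1.51787, r(3.25) ≈ 1.65823, r(3.9375) ≈ 1.78129, r(4.625) ≈ 1.89085, r(5.3125) ≈ 1.98959, r(6) ≈ 2.07944.
T_8 = (Δs/2)·[r(s_0) + 2r(s_1) + ... + 2r(s_{7}) + r(s_8)].
Sum ≈ 8.83401.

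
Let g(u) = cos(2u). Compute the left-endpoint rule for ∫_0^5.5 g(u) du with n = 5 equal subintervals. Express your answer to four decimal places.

Δu = (5.5 − 0)/5 = 1.1.
Left endpoints: 0, 1.1, 2.2, 3.3, 4.4.
g(0) ≈ 1.0000, g(1.1) ≈ -0.5885, g(2.2) ≈ -0.3073, g(3.3) ≈ 0.9502, g(4.4) ≈ -0.8111.
Sum = Δu · [g(0) + g(1.1) + g(2.2) + g(3.3) + g(4.4)].
Sum ≈ 0.2676.

0.2676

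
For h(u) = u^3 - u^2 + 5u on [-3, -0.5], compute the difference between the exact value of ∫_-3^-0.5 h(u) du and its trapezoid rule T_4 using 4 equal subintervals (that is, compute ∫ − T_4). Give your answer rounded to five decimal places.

Exact integral: ∫_-3^-0.5 h(u) du ≈ -51.0677083.
T_4 ≈ -52.0849609.
Error ≈ -51.0677083 − (-52.0849609) ≈ 1.01725.

1.01725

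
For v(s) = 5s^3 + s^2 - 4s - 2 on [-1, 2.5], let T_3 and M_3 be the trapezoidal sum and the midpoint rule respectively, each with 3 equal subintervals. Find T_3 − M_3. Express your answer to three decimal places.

T_3 ≈ 45.34606.
M_3 ≈ 30.75666.
T_3 − M_3 ≈ 14.589.

14.589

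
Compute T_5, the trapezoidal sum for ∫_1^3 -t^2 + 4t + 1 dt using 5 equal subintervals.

9.28

Δt = (3 − 1)/5 = 0.4.
f(1) = 4, f(1.4) = 4.64, f(1.8) = 4.96, f(2.2) = 4.96, f(2.6) = 4.64, f(3) = 4.
T_5 = (Δt/2)·[f(t_0) + 2f(t_1) + ... + 2f(t_{4}) + f(t_5)].
Sum = 9.28.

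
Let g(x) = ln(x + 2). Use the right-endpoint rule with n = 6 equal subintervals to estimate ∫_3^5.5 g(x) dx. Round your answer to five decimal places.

4.64809

Δx = (5.5 − 3)/6 = 5/12.
Right endpoints: 41/12, 23/6, 4.25, 14/3, 61/12, 5.5.
g(41/12) ≈ 1.68948, g(23/6) ≈ 1.76359, g(4.25) ≈ 1.83258, g(14/3) ≈ 1.89712, g(61/12) ≈ 1.95774, g(5.5) ≈ 2.01490.
Sum = Δx · [g(41/12) + g(23/6) + g(4.25) + ...].
Sum ≈ 4.64809.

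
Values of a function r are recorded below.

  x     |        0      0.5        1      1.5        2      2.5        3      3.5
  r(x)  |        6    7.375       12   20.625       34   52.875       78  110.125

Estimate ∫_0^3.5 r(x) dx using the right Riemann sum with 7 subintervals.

Δx = 0.5.
Sum = 0.5·[7.375 + 12 + 20.625 + 34 + 52.875 + 78 + 110.125] = 157.5.

157.5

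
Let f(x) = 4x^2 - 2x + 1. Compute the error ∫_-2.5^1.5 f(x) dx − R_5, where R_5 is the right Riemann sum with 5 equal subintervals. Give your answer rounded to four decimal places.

7.8933

Exact integral: ∫_-2.5^1.5 f(x) dx ≈ 33.333333.
R_5 = 25.44.
Error ≈ 33.333333 − 25.44 ≈ 7.8933.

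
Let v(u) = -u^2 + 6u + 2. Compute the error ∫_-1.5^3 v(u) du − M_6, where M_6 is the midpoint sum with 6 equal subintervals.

-0.2109375

Exact integral: ∫_-1.5^3 v(u) du = 19.125.
M_6 = 19.3359375.
Error = 19.125 − 19.3359375 = -0.2109375.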